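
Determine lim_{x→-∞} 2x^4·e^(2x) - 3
The product is a 0·∞ indeterminate form at x → -∞.
Rewrite the product as 2x^4 / e^(-2x) (an ∞/∞ form) and apply L'Hôpital, or use the standard hierarchy e^(2|x|) ≫ |x^4| as x → -∞.
The indeterminate product → 0, so the limit = -3.

Final answer: -3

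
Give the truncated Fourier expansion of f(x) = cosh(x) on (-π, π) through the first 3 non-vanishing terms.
-cos(x)·sinh(π)/π + 2·cos(2·x)·sinh(π)/(5·π) + sinh(π)/π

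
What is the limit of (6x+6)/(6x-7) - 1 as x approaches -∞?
Evaluate the dominant behaviour as x → -∞; each term tends to a finite value or vanishes.
Limit = 0.

Final answer: 0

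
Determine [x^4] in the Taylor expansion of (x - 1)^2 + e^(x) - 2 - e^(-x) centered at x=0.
Expand to order 4: (x - 1)^2 + e^(x) - 2 - e^(-x) = x^3/3 + x^2 - 1 + O(x^5).
The coefficient of x^4 is 0.

Final answer: 0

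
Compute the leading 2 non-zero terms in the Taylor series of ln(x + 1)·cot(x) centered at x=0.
1 - x/2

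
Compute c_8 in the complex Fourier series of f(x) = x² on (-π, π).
Compute the real Fourier coefficients first: a_8 = 1/16, b_8 = 0.
Then c_8 = (a_8 − i·b_8)/2 = 1/32.

Final answer: 1/32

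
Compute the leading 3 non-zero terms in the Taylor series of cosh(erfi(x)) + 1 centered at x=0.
x^4·(2/(3·π^2) + 4/(3·π)) + 2·x^2/π + 2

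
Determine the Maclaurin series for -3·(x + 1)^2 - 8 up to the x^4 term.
-3·x^2 - 6·x - 11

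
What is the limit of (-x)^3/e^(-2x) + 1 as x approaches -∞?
The quotient is an ∞/∞ indeterminate form as x → -∞.
Compare growth rates of the dominant terms (exponentials ≫ polynomials ≫ logarithms), or apply L'Hôpital's rule; the quotient → 0.
Adding the constant: 0 + 1 = 1. Limit = 1.

Final answer: 1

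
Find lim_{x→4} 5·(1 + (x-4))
Direct substitution at x = 4 gives 5.

Final answer: 5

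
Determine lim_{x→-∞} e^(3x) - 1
Evaluate the dominant behaviour as x → -∞; each term tends to a finite value or vanishes.
Limit = -1.

Final answer: -1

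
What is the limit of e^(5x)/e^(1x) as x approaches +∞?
This is an ∞/∞ indeterminate form as x → +∞.
Rewrite e^(5x)/e^(1x) = e^((5−1)x) = e^(4x); the exponent coefficient is 4 > 0 so e^(4x) → ∞.
Limit = ∞.

Final answer: ∞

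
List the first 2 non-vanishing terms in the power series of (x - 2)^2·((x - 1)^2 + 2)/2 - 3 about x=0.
3 - 10·x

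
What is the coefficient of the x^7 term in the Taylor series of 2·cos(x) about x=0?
Expand to order 7: 2·cos(x) = -x^6/360 + x^4/12 - x^2 + 2 + O(x^8).
The coefficient of x^7 is 0.

Final answer: 0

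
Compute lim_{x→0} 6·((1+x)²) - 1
Direct substitution at x = 0 gives 5.

Final answer: 5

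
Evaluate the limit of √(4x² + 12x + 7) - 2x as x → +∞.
As x → +∞: multiply by the conjugate to get (12x+7)/(√(4x²+12x+7)+2x); the denominator ~ 4x, so the limit is 12/4 = 3.
Limit = 3.

Final answer: 3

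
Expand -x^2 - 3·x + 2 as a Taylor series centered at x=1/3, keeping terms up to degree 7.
8/9 - 11·(x - 1/3)/3 - (x - 1/3)^2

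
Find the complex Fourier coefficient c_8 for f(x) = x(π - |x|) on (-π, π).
Compute the real Fourier coefficients first: a_8 = 0, b_8 = 0.
Then c_8 = (a_8 − i·b_8)/2 = 0.

Final answer: 0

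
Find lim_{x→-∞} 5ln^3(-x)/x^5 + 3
The quotient is an ∞/∞ indeterminate form as x → -∞.
Compare growth rates of the dominant terms (exponentials ≫ polynomials ≫ logarithms), or apply L'Hôpital's rule; the quotient → 0.
Adding the constant: 0 + 3 = 3. Limit = 3.

Final answer: 3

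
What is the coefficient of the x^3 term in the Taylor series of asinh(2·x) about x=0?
Expand to order 3: asinh(2·x) = -4·x^3/3 + 2·x + O(x^4).
The coefficient of x^3 is -4/3.

Final answer: -4/3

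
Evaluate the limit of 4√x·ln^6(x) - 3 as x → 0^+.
The product is a 0·∞ indeterminate form at x → 0⁺.
Rewrite the product as 4·ln^6(x) / x^(-1/2) and apply L'Hôpital, or use the standard hierarchy x^(-1/2) ≫ |ln x|^6 as x → 0⁺.
The indeterminate product → 0, so the limit = -3.

Final answer: -3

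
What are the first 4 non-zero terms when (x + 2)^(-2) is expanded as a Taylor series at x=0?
-x^3/8 + 3·x^2/16 - x/4 + 1/4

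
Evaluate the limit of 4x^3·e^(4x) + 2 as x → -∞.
The product is a 0·∞ indeterminate form at x → -∞.
Rewrite the product as 4x^3 / e^(-4x) (an ∞/∞ form) and apply L'Hôpital, or use the standard hierarchy e^(4|x|) ≫ |x^3| as x → -∞.
The indeterminate product → 0, so the limit = 2.

Final answer: 2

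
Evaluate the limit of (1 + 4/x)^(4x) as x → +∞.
As x → +∞: write (1 + 4/x)^(4x) = ((1 + 4/x)^x)^4 → (e^4)^4 = e^16.
Limit = e^(16).

Final answer: e^(16)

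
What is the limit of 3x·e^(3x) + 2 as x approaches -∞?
The product is a 0·∞ indeterminate form at x → -∞.
Rewrite the product as 3x / e^(-3x) (an ∞/∞ form) and apply L'Hôpital, or use the standard hierarchy e^(3|x|) ≫ |x| as x → -∞.
The indeterminate product → 0, so the limit = 2.

Final answer: 2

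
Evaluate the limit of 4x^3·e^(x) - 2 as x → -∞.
The product is a 0·∞ indeterminate form at x → -∞.
Rewrite the product as 4x^3 / e^(-x) (an ∞/∞ form) and apply L'Hôpital, or use the standard hierarchy e^(|x|) ≫ |x^3| as x → -∞.
The indeterminate product → 0, so the limit = -2.

Final answer: -2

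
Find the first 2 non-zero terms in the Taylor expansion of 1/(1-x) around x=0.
x + 1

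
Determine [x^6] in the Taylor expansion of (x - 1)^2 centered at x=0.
Expand to order 6: (x - 1)^2 = x^2 - 2·x + 1 + O(x^7).
The coefficient of x^6 is 0.

Final answer: 0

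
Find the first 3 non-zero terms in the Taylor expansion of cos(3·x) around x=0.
27·x^4/8 - 9·x^2/2 + 1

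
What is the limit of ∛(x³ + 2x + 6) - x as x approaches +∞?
This is an ∞ − ∞ indeterminate form.
Multiply by (A² + AB + B²)/(A² + AB + B²) where A = ∛(x³+2x + 6), B = x to use A³ − B³ = (A−B)(A²+AB+B²); the x³ terms cancel, leaving (2x + 6)/(A²+AB+B²) with denominator ~ 3x², so the limit is 0.
Limit = 0.

Final answer: 0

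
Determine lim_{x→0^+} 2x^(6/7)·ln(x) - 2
The product is a 0·∞ indeterminate form at x → 0⁺.
Rewrite the product as 2·ln(x) / x^(-6/7) and apply L'Hôpital, or use the standard hierarchy x^(-6/7) ≫ |ln x| as x → 0⁺.
The indeterminate product → 0, so the limit = -2.

Final answer: -2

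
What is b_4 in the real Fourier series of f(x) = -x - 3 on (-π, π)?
b_4 = (1/π) ∫_{-π}^{π} f(x)·sin(4x) dx.
Evaluate the integral (use parity and integration by parts as needed): b_4 = 1/2.

Final answer: 1/2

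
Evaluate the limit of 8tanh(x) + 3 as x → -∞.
Evaluate the dominant behaviour as x → -∞; each term tends to a finite value or vanishes.
Limit = -5.

Final answer: -5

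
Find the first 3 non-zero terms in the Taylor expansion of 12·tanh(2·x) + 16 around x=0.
-32·x^3 + 24·x + 16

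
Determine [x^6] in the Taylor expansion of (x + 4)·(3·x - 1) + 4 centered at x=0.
Expand to order 6: (x + 4)·(3·x - 1) + 4 = 3·x^2 + 11·x + O(x^7).
The coefficient of x^6 is 0.

Final answer: 0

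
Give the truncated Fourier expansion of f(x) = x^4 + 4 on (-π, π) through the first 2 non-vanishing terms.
(48 - 8·π^2)·cos(x) + 4 + π^4/5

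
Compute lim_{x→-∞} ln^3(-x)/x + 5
The quotient is an ∞/∞ indeterminate form as x → -∞.
Compare growth rates of the dominant terms (exponentials ≫ polynomials ≫ logarithms), or apply L'Hôpital's rule; the quotient → 0.
Adding the constant: 0 + 5 = 5. Limit = 5.

Final answer: 5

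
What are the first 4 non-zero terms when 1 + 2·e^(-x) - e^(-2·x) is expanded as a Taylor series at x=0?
-7·x^4/12 + x^3 - x^2 + 2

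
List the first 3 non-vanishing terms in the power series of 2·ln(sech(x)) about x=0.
-2·x^6/45 + x^4/6 - x^2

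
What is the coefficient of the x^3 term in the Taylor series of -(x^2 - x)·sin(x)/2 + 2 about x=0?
Expand to order 3: -(x^2 - x)·sin(x)/2 + 2 = -x^3/2 + x^2/2 + 2 + O(x^4).
The coefficient of x^3 is -1/2.

Final answer: -1/2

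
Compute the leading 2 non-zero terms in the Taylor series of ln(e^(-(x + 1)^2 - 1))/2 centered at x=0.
-x - 1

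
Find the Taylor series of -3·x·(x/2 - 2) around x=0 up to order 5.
-3·x^2/2 + 6·x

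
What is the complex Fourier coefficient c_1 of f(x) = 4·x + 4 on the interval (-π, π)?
Compute the real Fourier coefficients first: a_1 = 0, b_1 = 8.
Then c_1 = (a_1 − i·b_1)/2 = -4·i.

Final answer: -4·i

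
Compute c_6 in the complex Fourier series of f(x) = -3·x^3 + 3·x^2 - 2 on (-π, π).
Compute the real Fourier coefficients first: a_6 = 1/3, b_6 = -1/6 + π^2.
Then c_6 = (a_6 − i·b_6)/2 = 1/6 - i·π^2/2 + i/12.

Final answer: 1/6 - i·π^2/2 + i/12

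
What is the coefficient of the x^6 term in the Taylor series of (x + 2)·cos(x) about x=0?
Expand to order 6: (x + 2)·cos(x) = -x^6/360 + x^5/24 + x^4/12 - x^3/2 - x^2 + x + 2 + O(x^7).
The coefficient of x^6 is -1/360.

Final answer: -1/360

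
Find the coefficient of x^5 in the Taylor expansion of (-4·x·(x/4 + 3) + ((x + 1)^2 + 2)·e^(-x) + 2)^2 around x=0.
-49/6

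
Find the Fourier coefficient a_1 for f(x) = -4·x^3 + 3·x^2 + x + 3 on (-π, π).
a_1 = (1/π) ∫_{-π}^{π} f(x)·cos(1x) dx.
Evaluate the integral (use parity and integration by parts as needed): a_1 = -12.

Final answer: -12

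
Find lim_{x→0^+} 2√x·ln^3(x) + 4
The product is a 0·∞ indeterminate form at x → 0⁺.
Rewrite the product as 2·ln^3(x) / x^(-1/2) and apply L'Hôpital, or use the standard hierarchy x^(-1/2) ≫ |ln x|^3 as x → 0⁺.
The indeterminate product → 0, so the limit = 4.

Final answer: 4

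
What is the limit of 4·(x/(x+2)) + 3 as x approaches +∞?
Evaluate the dominant behaviour as x → +∞; each term tends to a finite value or vanishes.
Limit = 7.

Final answer: 7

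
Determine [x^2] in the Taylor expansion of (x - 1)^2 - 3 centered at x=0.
Expand to order 2: (x - 1)^2 - 3 = x^2 - 2·x - 2 + O(x^3).
The coefficient of x^2 is 1.

Final answer: 1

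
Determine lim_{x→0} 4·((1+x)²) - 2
Direct substitution at x = 0 gives 2.

Final answer: 2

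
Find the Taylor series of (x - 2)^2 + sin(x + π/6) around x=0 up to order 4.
x^4/48 - √(3)·x^3/12 + 3·x^2/4 + x·(-4 + √(3)/2) + 9/2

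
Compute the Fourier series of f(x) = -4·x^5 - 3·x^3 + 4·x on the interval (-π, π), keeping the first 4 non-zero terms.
(-916 - 8·π^4 + 154·π^2)·sin(x) + (-17·π^2 + 43/2 + 4·π^4)·sin(2·x) + (-8·π^4/3 + 4/81 + 106·π^2/27)·sin(3·x) + (-π^2 - 13/8 + 2·π^4)·sin(4·x)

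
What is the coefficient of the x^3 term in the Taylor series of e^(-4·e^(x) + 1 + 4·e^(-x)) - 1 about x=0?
Expand to order 3: e^(-4·e^(x) + 1 + 4·e^(-x)) - 1 = -260·e·x^3/3 + 32·e·x^2 - 8·e·x - 1 + e + O(x^4).
The coefficient of x^3 is -260·e/3.

Final answer: -260·e/3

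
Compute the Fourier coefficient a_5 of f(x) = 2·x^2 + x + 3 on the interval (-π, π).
a_5 = (1/π) ∫_{-π}^{π} f(x)·cos(5x) dx.
Evaluate the integral (use parity and integration by parts as needed): a_5 = -8/25.

Final answer: -8/25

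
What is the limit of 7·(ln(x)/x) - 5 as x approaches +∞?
Evaluate the dominant behaviour as x → +∞; each term tends to a finite value or vanishes.
Limit = -5.

Final answer: -5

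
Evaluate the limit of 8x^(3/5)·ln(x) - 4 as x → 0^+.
The product is a 0·∞ indeterminate form at x → 0⁺.
Rewrite the product as 8·ln(x) / x^(-3/5) and apply L'Hôpital, or use the standard hierarchy x^(-3/5) ≫ |ln x| as x → 0⁺.
The indeterminate product → 0, so the limit = -4.

Final answer: -4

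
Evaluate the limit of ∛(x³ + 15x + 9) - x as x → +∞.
This is an ∞ − ∞ indeterminate form.
Multiply by (A² + AB + B²)/(A² + AB + B²) where A = ∛(x³+15x + 9), B = x to use A³ − B³ = (A−B)(A²+AB+B²); the x³ terms cancel, leaving (15x + 9)/(A²+AB+B²) with denominator ~ 3x², so the limit is 0.
Limit = 0.

Final answer: 0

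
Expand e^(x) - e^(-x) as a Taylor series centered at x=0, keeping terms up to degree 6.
x^5/60 + x^3/3 + 2·x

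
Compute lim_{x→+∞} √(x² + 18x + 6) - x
This is an ∞ − ∞ indeterminate form.
Multiply and divide by the conjugate √(x²+18x + 6) + x; the x² terms cancel, leaving (18x + 6)/(√(x²+18x + 6)+x) → 18/2 = 9.
Limit = 9.

Final answer: 9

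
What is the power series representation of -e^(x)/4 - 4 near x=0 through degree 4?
-x^4/96 - x^3/24 - x^2/8 - x/4 - 17/4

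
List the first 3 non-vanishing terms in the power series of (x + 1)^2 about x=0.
x^2 + 2·x + 1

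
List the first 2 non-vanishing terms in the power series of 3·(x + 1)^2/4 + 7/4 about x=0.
3·x/2 + 5/2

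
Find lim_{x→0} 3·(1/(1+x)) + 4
Direct substitution at x = 0 gives 7.

Final answer: 7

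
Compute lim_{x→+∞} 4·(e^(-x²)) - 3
Evaluate the dominant behaviour as x → +∞; each term tends to a finite value or vanishes.
Limit = -3.

Final answer: -3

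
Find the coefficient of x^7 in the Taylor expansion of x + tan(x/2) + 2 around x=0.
Expand to order 7: x + tan(x/2) + 2 = 17·x^7/40320 + x^5/240 + x^3/24 + 3·x/2 + 2 + O(x^8).
The coefficient of x^7 is 17/40320.

Final answer: 17/40320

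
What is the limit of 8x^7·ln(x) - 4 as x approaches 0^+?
The product is a 0·∞ indeterminate form at x → 0⁺.
Rewrite the product as 8·ln(x) / x^(-7) and apply L'Hôpital, or use the standard hierarchy x^(-7) ≫ |ln x| as x → 0⁺.
The indeterminate product → 0, so the limit = -4.

Final answer: -4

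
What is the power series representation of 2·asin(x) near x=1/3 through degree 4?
2·asin(1/3) + 3·√(2)·(x - 1/3)/2 + 9·√(2)·(x - 1/3)^2/32 + 99·√(2)·(x - 1/3)^3/256 + 2349·√(2)·(x - 1/3)^4/8192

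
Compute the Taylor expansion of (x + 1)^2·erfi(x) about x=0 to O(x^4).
8·x^3/(3·√(π)) + 4·x^2/√(π) + 2·x/√(π)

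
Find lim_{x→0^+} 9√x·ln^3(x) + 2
The product is a 0·∞ indeterminate form at x → 0⁺.
Rewrite the product as 9·ln^3(x) / x^(-1/2) and apply L'Hôpital, or use the standard hierarchy x^(-1/2) ≫ |ln x|^3 as x → 0⁺.
The indeterminate product → 0, so the limit = 2.

Final answer: 2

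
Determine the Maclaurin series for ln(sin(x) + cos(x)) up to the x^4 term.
-2·x^4/3 + 2·x^3/3 - x^2 + x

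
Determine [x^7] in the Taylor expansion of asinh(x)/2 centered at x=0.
Expand to order 7: asinh(x)/2 = -5·x^7/224 + 3·x^5/80 - x^3/12 + x/2 + O(x^8).
The coefficient of x^7 is -5/224.

Final answer: -5/224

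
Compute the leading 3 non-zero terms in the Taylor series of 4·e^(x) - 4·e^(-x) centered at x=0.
x^5/15 + 4·x^3/3 + 8·x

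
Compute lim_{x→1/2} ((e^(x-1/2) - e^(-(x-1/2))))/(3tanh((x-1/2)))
Both numerator and denominator → 0 as x → 1/2; this is a 0/0 indeterminate form.
Expand each to leading order near x = 1/2: numerator ~ 2·(x - 1/2), denominator ~ 3·(x - 1/2).
The limit of the ratio is 2/3.

Final answer: 2/3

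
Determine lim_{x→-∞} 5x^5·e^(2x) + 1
The product is a 0·∞ indeterminate form at x → -∞.
Rewrite the product as 5x^5 / e^(-2x) (an ∞/∞ form) and apply L'Hôpital, or use the standard hierarchy e^(2|x|) ≫ |x^5| as x → -∞.
The indeterminate product → 0, so the limit = 1.

Final answer: 1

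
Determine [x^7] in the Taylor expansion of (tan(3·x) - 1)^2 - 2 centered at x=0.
Expand to order 7: (tan(3·x) - 1)^2 - 2 = -8262·x^7/35 + 1377·x^6/5 - 324·x^5/5 + 54·x^4 - 18·x^3 + 9·x^2 - 6·x - 1 + O(x^8).
The coefficient of x^7 is -8262/35.

Final answer: -8262/35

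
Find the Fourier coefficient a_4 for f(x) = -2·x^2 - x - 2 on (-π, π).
a_4 = (1/π) ∫_{-π}^{π} f(x)·cos(4x) dx.
Evaluate the integral (use parity and integration by parts as needed): a_4 = -1/2.

Final answer: -1/2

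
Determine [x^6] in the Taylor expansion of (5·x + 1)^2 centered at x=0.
Expand to order 6: (5·x + 1)^2 = 25·x^2 + 10·x + 1 + O(x^7).
The coefficient of x^6 is 0.

Final answer: 0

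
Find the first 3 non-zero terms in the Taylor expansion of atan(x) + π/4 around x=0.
-x^3/3 + x + π/4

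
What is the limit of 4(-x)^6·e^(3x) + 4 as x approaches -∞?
The product is a 0·∞ indeterminate form at x → -∞.
Rewrite the product as 4(-x)^6 / e^(-3x) (an ∞/∞ form) and apply L'Hôpital, or use the standard hierarchy e^(3|x|) ≫ |(-x)^6| as x → -∞.
The indeterminate product → 0, so the limit = 4.

Final answer: 4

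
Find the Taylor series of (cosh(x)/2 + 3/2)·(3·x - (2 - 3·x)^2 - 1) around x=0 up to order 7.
x^7/96 - 55·x^6/288 + 5·x^5/16 - 113·x^4/48 + 15·x^3/4 - 77·x^2/4 + 30·x - 10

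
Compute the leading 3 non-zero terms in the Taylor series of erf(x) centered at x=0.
x^5/(5·√(π)) - 2·x^3/(3·√(π)) + 2·x/√(π)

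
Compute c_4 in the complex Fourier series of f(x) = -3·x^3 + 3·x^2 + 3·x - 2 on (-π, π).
Compute the real Fourier coefficients first: a_4 = 3/4, b_4 = -33/16 + 3·π^2/2.
Then c_4 = (a_4 − i·b_4)/2 = 3/8 - 3·i·π^2/4 + 33·i/32.

Final answer: 3/8 - 3·i·π^2/4 + 33·i/32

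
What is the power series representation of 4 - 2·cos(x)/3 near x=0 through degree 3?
x^2/3 + 10/3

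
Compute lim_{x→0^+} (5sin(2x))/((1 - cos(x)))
Both numerator and denominator → 0 as x → 0^+; this is a 0/0 indeterminate form.
Expand each to leading order near x = 0: numerator ~ 10·x, denominator ~ x^2/2.
The limit of the ratio is ∞.

Final answer: ∞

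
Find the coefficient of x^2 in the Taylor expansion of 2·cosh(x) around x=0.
Expand to order 2: 2·cosh(x) = x^2 + 2 + O(x^3).
The coefficient of x^2 is 1.

Final answer: 1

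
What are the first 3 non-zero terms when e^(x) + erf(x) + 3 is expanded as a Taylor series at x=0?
x^2/2 + x·(1 + 2/√(π)) + 4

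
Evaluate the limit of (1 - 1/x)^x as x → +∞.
As x → +∞: this is the defining limit (1 - 1/x)^x → e^(-1).
Limit = e^(-1).

Final answer: e^(-1)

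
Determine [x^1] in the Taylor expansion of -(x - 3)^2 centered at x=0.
Expand to order 1: -(x - 3)^2 = 6·x - 9 + O(x^2).
The coefficient of x^1 is 6.

Final answer: 6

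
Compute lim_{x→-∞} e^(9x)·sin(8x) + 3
Evaluate the dominant behaviour as x → -∞; each term tends to a finite value or vanishes.
Limit = 3.

Final answer: 3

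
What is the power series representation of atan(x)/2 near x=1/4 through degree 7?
atan(1/4)/2 + 8·(x - 1/4)/17 - 32·(x - 1/4)^2/289 - 1664·(x - 1/4)^3/14739 + 7680·(x - 1/4)^4/83521 + 206848·(x - 1/4)^5/7099285 - 5005312·(x - 1/4)^6/72412707 + 23822336·(x - 1/4)^7/2872370711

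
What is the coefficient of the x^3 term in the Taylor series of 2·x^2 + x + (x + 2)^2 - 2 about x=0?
Expand to order 3: 2·x^2 + x + (x + 2)^2 - 2 = 3·x^2 + 5·x + 2 + O(x^4).
The coefficient of x^3 is 0.

Final answer: 0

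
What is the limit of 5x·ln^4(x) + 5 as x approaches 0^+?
The product is a 0·∞ indeterminate form at x → 0⁺.
Rewrite the product as 5·ln^4(x) / x^(-1) and apply L'Hôpital, or use the standard hierarchy x^(-1) ≫ |ln x|^4 as x → 0⁺.
The indeterminate product → 0, so the limit = 5.

Final answer: 5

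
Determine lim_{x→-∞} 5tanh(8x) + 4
Evaluate the dominant behaviour as x → -∞; each term tends to a finite value or vanishes.
Limit = -1.

Final answer: -1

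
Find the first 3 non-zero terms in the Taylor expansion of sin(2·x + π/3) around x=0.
-√(3)·x^2 + x + √(3)/2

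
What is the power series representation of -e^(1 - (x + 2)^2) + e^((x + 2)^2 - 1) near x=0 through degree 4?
x^4·(-19·e^(-3)/6 + 115·e^(3)/6) + x^3·(20·e^(-3)/3 + 44·e^(3)/3) + x^2·(-7·e^(-3) + 9·e^(3)) + x·(4·e^(-3) + 4·e^(3)) - e^(-3) + e^(3)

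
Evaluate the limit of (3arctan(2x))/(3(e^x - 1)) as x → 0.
Both numerator and denominator → 0 as x → 0; this is a 0/0 indeterminate form.
Expand each to leading order near x = 0: numerator ~ 6·x, denominator ~ 3·x.
The limit of the ratio is 2.

Final answer: 2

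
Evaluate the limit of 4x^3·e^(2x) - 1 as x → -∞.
The product is a 0·∞ indeterminate form at x → -∞.
Rewrite the product as 4x^3 / e^(-2x) (an ∞/∞ form) and apply L'Hôpital, or use the standard hierarchy e^(2|x|) ≫ |x^3| as x → -∞.
The indeterminate product → 0, so the limit = -1.

Final answer: -1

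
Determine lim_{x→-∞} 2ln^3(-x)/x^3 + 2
The quotient is an ∞/∞ indeterminate form as x → -∞.
Compare growth rates of the dominant terms (exponentials ≫ polynomials ≫ logarithms), or apply L'Hôpital's rule; the quotient → 0.
Adding the constant: 0 + 2 = 2. Limit = 2.

Final answer: 2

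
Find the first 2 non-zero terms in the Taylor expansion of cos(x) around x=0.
1 - x^2/2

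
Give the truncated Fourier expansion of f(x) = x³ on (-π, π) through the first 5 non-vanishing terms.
(-12 + 2·π^2)·sin(x) + (3/2 - π^2)·sin(2·x) + (-4/9 + 2·π^2/3)·sin(3·x) + (3/16 - π^2/2)·sin(4·x) + (-12/125 + 2·π^2/5)·sin(5·x)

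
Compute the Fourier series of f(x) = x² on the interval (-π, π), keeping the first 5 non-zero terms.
-4·cos(x) + cos(2·x) - 4·cos(3·x)/9 + cos(4·x)/4 + π^2/3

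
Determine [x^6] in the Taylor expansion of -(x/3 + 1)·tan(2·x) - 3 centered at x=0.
Expand to order 6: -(x/3 + 1)·tan(2·x) - 3 = -64·x^6/45 - 64·x^5/15 - 8·x^4/9 - 8·x^3/3 - 2·x^2/3 - 2·x - 3 + O(x^7).
The coefficient of x^6 is -64/45.

Final answer: -64/45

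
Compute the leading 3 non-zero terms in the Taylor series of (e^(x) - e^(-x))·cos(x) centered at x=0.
-x^5/15 - 2·x^3/3 + 2·x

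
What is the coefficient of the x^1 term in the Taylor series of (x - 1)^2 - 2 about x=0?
Expand to order 1: (x - 1)^2 - 2 = -2·x - 1 + O(x^2).
The coefficient of x^1 is -2.

Final answer: -2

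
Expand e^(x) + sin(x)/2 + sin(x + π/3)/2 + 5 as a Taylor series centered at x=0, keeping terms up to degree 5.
7·x^5/480 + x^4·(√(3)/96 + 1/24) + x^3/24 + x^2·(1/2 - √(3)/8) + 7·x/4 + √(3)/4 + 6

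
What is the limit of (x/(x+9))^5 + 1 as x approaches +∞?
As x → +∞: x/(x+9) = 1/(1 + 9/x) → 1, and the 5th power of a limit-1 base also → 1; with the additive constant, 1 + 1 = 2.
Limit = 2.

Final answer: 2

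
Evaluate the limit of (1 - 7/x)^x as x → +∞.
As x → +∞: this is the defining limit (1 - 7/x)^x → e^(-7).
Limit = e^(-7).

Final answer: e^(-7)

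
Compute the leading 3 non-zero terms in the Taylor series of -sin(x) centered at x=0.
-x^5/120 + x^3/6 - x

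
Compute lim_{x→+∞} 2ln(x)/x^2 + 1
The quotient is an ∞/∞ indeterminate form as x → +∞.
The polynomial denominator x^2 dominates the logarithmic numerator (any positive power of x ≫ ln(x) as x → ∞), so the quotient → 0.
Adding the constant: 0 + 1 = 1. Limit = 1.

Final answer: 1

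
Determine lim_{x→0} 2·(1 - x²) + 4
Direct substitution at x = 0 gives 6.

Final answer: 6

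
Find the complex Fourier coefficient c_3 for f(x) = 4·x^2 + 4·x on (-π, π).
Compute the real Fourier coefficients first: a_3 = -16/9, b_3 = 8/3.
Then c_3 = (a_3 − i·b_3)/2 = -8/9 - 4·i/3.

Final answer: -8/9 - 4·i/3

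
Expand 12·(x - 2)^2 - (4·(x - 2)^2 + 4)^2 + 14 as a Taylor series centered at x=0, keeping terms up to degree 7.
-16·x^4 + 128·x^3 - 404·x^2 + 592·x - 338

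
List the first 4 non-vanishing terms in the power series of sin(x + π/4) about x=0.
-√(2)·x^3/12 - √(2)·x^2/4 + √(2)·x/2 + √(2)/2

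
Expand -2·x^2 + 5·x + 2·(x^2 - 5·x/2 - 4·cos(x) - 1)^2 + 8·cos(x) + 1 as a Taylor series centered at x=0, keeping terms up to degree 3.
-30·x^3 - 107·x^2/2 + 55·x + 59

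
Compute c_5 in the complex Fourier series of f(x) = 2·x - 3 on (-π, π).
Compute the real Fourier coefficients first: a_5 = 0, b_5 = 4/5.
Then c_5 = (a_5 − i·b_5)/2 = -2·i/5.

Final answer: -2·i/5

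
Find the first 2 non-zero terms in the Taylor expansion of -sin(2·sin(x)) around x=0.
5·x^3/3 - 2·x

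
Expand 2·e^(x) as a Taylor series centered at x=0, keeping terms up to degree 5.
x^5/60 + x^4/12 + x^3/3 + x^2 + 2·x + 2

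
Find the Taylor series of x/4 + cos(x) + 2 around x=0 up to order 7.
-x^6/720 + x^4/24 - x^2/2 + x/4 + 3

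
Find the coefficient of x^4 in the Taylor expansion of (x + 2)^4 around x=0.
Expand to order 4: (x + 2)^4 = x^4 + 8·x^3 + 24·x^2 + 32·x + 16 + O(x^5).
The coefficient of x^4 is 1.

Final answer: 1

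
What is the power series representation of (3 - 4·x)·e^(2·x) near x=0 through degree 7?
-88·x^7/315 - 4·x^6/5 - 28·x^5/15 - 10·x^4/3 - 4·x^3 - 2·x^2 + 2·x + 3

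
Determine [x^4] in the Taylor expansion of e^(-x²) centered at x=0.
Expand to order 4: e^(-x²) = x^4/2 - x^2 + 1 + O(x^5).
The coefficient of x^4 is 1/2.

Final answer: 1/2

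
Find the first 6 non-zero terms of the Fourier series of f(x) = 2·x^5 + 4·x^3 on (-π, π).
(-72·π^2 + 4·π^4 + 432)·sin(x) + (-2·π^4 - 9 + 6·π^2)·sin(2·x) + (-8·π^2/27 + 16/81 + 4·π^4/3)·sin(3·x) + (-π^4 - 3·π^2/4 + 9/32)·sin(4·x) + (-144/625 + 24·π^2/25 + 4·π^4/5)·sin(5·x) + (-2·π^4/3 - 26·π^2/27 + 13/81)·sin(6·x)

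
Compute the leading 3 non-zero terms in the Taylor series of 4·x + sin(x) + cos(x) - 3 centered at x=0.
-x^2/2 + 5·x - 2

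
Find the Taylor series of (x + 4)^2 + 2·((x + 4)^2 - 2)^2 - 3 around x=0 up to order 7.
2·x^4 + 32·x^3 + 185·x^2 + 456·x + 405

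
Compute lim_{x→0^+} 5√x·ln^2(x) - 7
The product is a 0·∞ indeterminate form at x → 0⁺.
Rewrite the product as 5·ln^2(x) / x^(-1/2) and apply L'Hôpital, or use the standard hierarchy x^(-1/2) ≫ |ln x|^2 as x → 0⁺.
The indeterminate product → 0, so the limit = -7.

Final answer: -7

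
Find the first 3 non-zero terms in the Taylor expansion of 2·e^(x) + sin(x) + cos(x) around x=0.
x^2/2 + 3·x + 3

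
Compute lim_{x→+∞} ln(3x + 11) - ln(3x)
This is an ∞ − ∞ indeterminate form.
Combine the logarithms: ln(3x+11) − ln(3x) = ln((3x+11)/(3x)) = ln(1 + 11/(3x)) → ln(1) = 0.
Limit = 0.

Final answer: 0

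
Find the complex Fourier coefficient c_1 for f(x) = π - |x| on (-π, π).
Compute the real Fourier coefficients first: a_1 = 4/π, b_1 = 0.
Then c_1 = (a_1 − i·b_1)/2 = 2/π.

Final answer: 2/π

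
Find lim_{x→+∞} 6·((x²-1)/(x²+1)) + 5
Evaluate the dominant behaviour as x → +∞; each term tends to a finite value or vanishes.
Limit = 11.

Final answer: 11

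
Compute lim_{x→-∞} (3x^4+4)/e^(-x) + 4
The quotient is an ∞/∞ indeterminate form as x → -∞.
Compare growth rates of the dominant terms (exponentials ≫ polynomials ≫ logarithms), or apply L'Hôpital's rule; the quotient → 0.
Adding the constant: 0 + 4 = 4. Limit = 4.

Final answer: 4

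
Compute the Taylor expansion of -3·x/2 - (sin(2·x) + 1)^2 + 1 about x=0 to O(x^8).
16·x^7/315 - 128·x^6/45 - 8·x^5/15 + 16·x^4/3 + 8·x^3/3 - 4·x^2 - 11·x/2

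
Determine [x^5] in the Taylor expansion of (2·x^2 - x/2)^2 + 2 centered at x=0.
Expand to order 5: (2·x^2 - x/2)^2 + 2 = 4·x^4 - 2·x^3 + x^2/4 + 2 + O(x^6).
The coefficient of x^5 is 0.

Final answer: 0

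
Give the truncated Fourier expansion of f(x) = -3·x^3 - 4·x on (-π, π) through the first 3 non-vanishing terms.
(28 - 6·π^2)·sin(x) + (-1/2 + 3·π^2)·sin(2·x) + (-2·π^2 - 4/3)·sin(3·x)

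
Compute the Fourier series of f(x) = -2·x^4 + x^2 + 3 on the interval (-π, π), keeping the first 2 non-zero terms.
(-100 + 16·π^2)·cos(x) - 2·π^4/5 + 3 + π^2/3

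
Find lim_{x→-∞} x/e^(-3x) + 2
The quotient is an ∞/∞ indeterminate form as x → -∞.
Compare growth rates of the dominant terms (exponentials ≫ polynomials ≫ logarithms), or apply L'Hôpital's rule; the quotient → 0.
Adding the constant: 0 + 2 = 2. Limit = 2.

Final answer: 2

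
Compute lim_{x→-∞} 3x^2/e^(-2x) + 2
The quotient is an ∞/∞ indeterminate form as x → -∞.
Compare growth rates of the dominant terms (exponentials ≫ polynomials ≫ logarithms), or apply L'Hôpital's rule; the quotient → 0.
Adding the constant: 0 + 2 = 2. Limit = 2.

Final answer: 2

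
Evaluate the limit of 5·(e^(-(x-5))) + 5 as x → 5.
Direct substitution at x = 5 gives 10.

Final answer: 10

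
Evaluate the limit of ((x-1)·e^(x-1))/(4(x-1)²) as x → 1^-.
Both numerator and denominator → 0 as x → 1^-; this is a 0/0 indeterminate form.
Expand each to leading order near x = 1: numerator ~ (x - 1), denominator ~ 4·(x - 1)^2.
The limit of the ratio is -∞.

Final answer: -∞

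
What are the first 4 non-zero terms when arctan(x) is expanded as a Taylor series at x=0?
-x^7/7 + x^5/5 - x^3/3 + x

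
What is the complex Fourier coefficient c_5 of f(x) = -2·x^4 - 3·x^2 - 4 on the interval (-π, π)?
Compute the real Fourier coefficients first: a_5 = 204/625 + 16·π^2/25, b_5 = 0.
Then c_5 = (a_5 − i·b_5)/2 = 102/625 + 8·π^2/25.

Final answer: 102/625 + 8·π^2/25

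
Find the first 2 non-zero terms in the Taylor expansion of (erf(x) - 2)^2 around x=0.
-8·x/√(π) + 4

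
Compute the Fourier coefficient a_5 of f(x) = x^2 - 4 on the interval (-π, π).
a_5 = (1/π) ∫_{-π}^{π} f(x)·cos(5x) dx.
Evaluate the integral (use parity and integration by parts as needed): a_5 = -4/25.

Final answer: -4/25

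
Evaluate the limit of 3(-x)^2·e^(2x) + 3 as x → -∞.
The product is a 0·∞ indeterminate form at x → -∞.
Rewrite the product as 3(-x)^2 / e^(-2x) (an ∞/∞ form) and apply L'Hôpital, or use the standard hierarchy e^(2|x|) ≫ |(-x)^2| as x → -∞.
The indeterminate product → 0, so the limit = 3.

Final answer: 3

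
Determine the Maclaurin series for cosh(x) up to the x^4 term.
x^4/24 + x^2/2 + 1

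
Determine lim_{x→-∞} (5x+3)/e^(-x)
This is an ∞/∞ indeterminate form as x → -∞.
Compare growth rates of the dominant terms (exponentials ≫ polynomials ≫ logarithms), or apply L'Hôpital's rule; the quotient → 0.
Limit = 0.

Final answer: 0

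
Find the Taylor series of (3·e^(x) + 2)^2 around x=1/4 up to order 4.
4 + 9·e^(1/2) + 12·e^(1/4) + (12·e^(1/4) + 18·e^(1/2))·(x - 1/4) + (48·e^(1/4) + 360·e^(1/2) + 486·e^(5/4) + 972·e^(3/4) + 1134·e)·(x - 1/4)^2/(8 + 36·e^(1/4) + 27·e^(3/4) + 54·e^(1/2)) + (16·e^(1/4) + 168·e^(1/2) + 324·e^(5/4) + 540·e^(3/4) + 702·e)·(x - 1/4)^3/(8 + 36·e^(1/4) + 27·e^(3/4) + 54·e^(1/2)) + (8·e^(1/4) + 132·e^(1/2) + 486·e^(3/4) + 324·e^(5/4) + 675·e)·(x - 1/4)^4/(16 + 72·e^(1/4) + 54·e^(3/4) + 108·e^(1/2))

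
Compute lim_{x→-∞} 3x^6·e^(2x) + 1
The product is a 0·∞ indeterminate form at x → -∞.
Rewrite the product as 3x^6 / e^(-2x) (an ∞/∞ form) and apply L'Hôpital, or use the standard hierarchy e^(2|x|) ≫ |x^6| as x → -∞.
The indeterminate product → 0, so the limit = 1.

Final answer: 1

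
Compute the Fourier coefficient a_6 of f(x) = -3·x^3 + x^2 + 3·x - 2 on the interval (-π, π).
a_6 = (1/π) ∫_{-π}^{π} f(x)·cos(6x) dx.
Evaluate the integral (use parity and integration by parts as needed): a_6 = 1/9.

Final answer: 1/9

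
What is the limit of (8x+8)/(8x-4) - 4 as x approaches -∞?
Evaluate the dominant behaviour as x → -∞; each term tends to a finite value or vanishes.
Limit = -3.

Final answer: -3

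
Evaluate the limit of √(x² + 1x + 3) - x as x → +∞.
This is an ∞ − ∞ indeterminate form.
Multiply and divide by the conjugate √(x²+1x + 3) + x; the x² terms cancel, leaving (1x + 3)/(√(x²+1x + 3)+x) → 1/2.
Limit = 1/2.

Final answer: 1/2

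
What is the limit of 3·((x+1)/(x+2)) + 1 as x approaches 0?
Direct substitution at x = 0 gives 5/2.

Final answer: 5/2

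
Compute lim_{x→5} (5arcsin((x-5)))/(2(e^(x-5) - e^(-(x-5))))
Both numerator and denominator → 0 as x → 5; this is a 0/0 indeterminate form.
Expand each to leading order near x = 5: numerator ~ 5·(x - 5), denominator ~ 4·(x - 5).
The limit of the ratio is 5/4.

Final answer: 5/4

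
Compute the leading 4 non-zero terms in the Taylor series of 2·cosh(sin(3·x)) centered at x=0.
-243·x^6/40 - 81·x^4/4 + 9·x^2 + 2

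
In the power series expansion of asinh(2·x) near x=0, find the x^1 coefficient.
Expand to order 1: asinh(2·x) = 2·x + O(x^2).
The coefficient of x^1 is 2.

Final answer: 2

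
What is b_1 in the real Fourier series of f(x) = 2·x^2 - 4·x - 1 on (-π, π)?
b_1 = (1/π) ∫_{-π}^{π} f(x)·sin(1x) dx.
Evaluate the integral (use parity and integration by parts as needed): b_1 = -8.

Final answer: -8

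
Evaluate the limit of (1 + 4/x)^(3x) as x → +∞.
As x → +∞: write (1 + 4/x)^(3x) = ((1 + 4/x)^x)^3 → (e^4)^3 = e^12.
Limit = e^(12).

Final answer: e^(12)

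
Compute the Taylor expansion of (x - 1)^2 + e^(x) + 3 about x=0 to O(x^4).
x^3/6 + 3·x^2/2 - x + 5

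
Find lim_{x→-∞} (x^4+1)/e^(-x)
This is an ∞/∞ indeterminate form as x → -∞.
Compare growth rates of the dominant terms (exponentials ≫ polynomials ≫ logarithms), or apply L'Hôpital's rule; the quotient → 0.
Limit = 0.

Final answer: 0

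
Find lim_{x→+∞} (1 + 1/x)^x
As x → +∞: this is the defining limit (1 + 1/x)^x → e^1.
Limit = e.

Final answer: e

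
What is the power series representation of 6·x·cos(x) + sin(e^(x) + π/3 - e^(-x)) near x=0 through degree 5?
7·x^5/120 - 7·x^3/2 - √(3)·x^2 + 7·x + √(3)/2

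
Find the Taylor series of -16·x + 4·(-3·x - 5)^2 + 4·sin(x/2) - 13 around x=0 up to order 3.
-x^3/12 + 36·x^2 + 106·x + 87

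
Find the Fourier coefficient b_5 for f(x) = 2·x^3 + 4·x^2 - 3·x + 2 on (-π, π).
b_5 = (1/π) ∫_{-π}^{π} f(x)·sin(5x) dx.
Evaluate the integral (use parity and integration by parts as needed): b_5 = -174/125 + 4·π^2/5.

Final answer: -174/125 + 4·π^2/5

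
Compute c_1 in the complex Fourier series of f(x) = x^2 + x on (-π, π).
Compute the real Fourier coefficients first: a_1 = -4, b_1 = 2.
Then c_1 = (a_1 − i·b_1)/2 = -2 - i.

Final answer: -2 - i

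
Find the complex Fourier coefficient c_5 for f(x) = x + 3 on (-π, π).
Compute the real Fourier coefficients first: a_5 = 0, b_5 = 2/5.
Then c_5 = (a_5 − i·b_5)/2 = -i/5.

Final answer: -i/5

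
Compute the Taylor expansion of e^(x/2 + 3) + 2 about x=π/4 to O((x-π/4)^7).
2 + e^(3)·e^(π/8) + e^(3)·e^(π/8)·(x - π/4)/2 + e^(3)·e^(π/8)·(x - π/4)^2/8 + e^(3)·e^(π/8)·(x - π/4)^3/48 + e^(3)·e^(π/8)·(x - π/4)^4/384 + e^(3)·e^(π/8)·(x - π/4)^5/3840 + e^(3)·e^(π/8)·(x - π/4)^6/46080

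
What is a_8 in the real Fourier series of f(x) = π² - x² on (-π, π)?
a_8 = (1/π) ∫_{-π}^{π} f(x)·cos(8x) dx.
Evaluate the integral (use parity and integration by parts as needed): a_8 = -1/16.

Final answer: -1/16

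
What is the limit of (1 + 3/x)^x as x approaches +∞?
As x → +∞: this is the defining limit (1 + 3/x)^x → e^3.
Limit = e^(3).

Final answer: e^(3)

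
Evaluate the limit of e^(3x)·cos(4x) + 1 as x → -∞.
Evaluate the dominant behaviour as x → -∞; each term tends to a finite value or vanishes.
Limit = 1.

Final answer: 1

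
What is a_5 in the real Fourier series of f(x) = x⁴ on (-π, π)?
a_5 = (1/π) ∫_{-π}^{π} f(x)·cos(5x) dx.
Evaluate the integral (use parity and integration by parts as needed): a_5 = 48/625 - 8·π^2/25.

Final answer: 48/625 - 8·π^2/25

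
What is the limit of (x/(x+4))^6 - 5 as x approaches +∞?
As x → +∞: x/(x+4) = 1/(1 + 4/x) → 1, and the 6th power of a limit-1 base also → 1; with the additive constant, 1 - 5 = -4.
Limit = -4.

Final answer: -4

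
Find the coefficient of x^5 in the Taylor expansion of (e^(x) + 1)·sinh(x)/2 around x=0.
Expand to order 5: (e^(x) + 1)·sinh(x)/2 = 17·x^5/240 + x^4/6 + 5·x^3/12 + x^2/2 + x + O(x^6).
The coefficient of x^5 is 17/240.

Final answer: 17/240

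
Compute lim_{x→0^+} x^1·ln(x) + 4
The product is a 0·∞ indeterminate form at x → 0⁺.
Rewrite the product as ln(x) / x^(-1) and apply L'Hôpital, or use the standard hierarchy x^(-1) ≫ |ln x| as x → 0⁺.
The indeterminate product → 0, so the limit = 4.

Final answer: 4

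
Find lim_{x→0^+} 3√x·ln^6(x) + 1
The product is a 0·∞ indeterminate form at x → 0⁺.
Rewrite the product as 3·ln^6(x) / x^(-1/2) and apply L'Hôpital, or use the standard hierarchy x^(-1/2) ≫ |ln x|^6 as x → 0⁺.
The indeterminate product → 0, so the limit = 1.

Final answer: 1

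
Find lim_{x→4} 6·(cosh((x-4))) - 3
Direct substitution at x = 4 gives 3.

Final answer: 3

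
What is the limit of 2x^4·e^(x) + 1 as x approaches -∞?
The product is a 0·∞ indeterminate form at x → -∞.
Rewrite the product as 2x^4 / e^(-x) (an ∞/∞ form) and apply L'Hôpital, or use the standard hierarchy e^(|x|) ≫ |x^4| as x → -∞.
The indeterminate product → 0, so the limit = 1.

Final answer: 1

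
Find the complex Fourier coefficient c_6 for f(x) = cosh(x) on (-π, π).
Compute the real Fourier coefficients first: a_6 = 2·sinh(π)/(37·π), b_6 = 0.
Then c_6 = (a_6 − i·b_6)/2 = sinh(π)/(37·π).

Final answer: sinh(π)/(37·π)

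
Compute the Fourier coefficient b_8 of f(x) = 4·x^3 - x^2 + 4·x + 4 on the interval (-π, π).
b_8 = (1/π) ∫_{-π}^{π} f(x)·sin(8x) dx.
Evaluate the integral (use parity and integration by parts as needed): b_8 = -π^2 - 29/32.

Final answer: -π^2 - 29/32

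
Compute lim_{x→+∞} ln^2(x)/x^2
This is an ∞/∞ indeterminate form as x → +∞.
The polynomial denominator x^2 dominates the logarithmic numerator (any positive power of x ≫ ln^2(x) as x → ∞), so the quotient → 0.
Limit = 0.

Final answer: 0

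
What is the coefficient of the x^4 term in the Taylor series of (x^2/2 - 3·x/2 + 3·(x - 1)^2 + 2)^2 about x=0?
Expand to order 4: (x^2/2 - 3·x/2 + 3·(x - 1)^2 + 2)^2 = 49·x^4/4 - 105·x^3/2 + 365·x^2/4 - 75·x + 25 + O(x^5).
The coefficient of x^4 is 49/4.

Final answer: 49/4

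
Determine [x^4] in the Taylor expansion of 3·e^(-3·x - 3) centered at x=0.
Expand to order 4: 3·e^(-3·x - 3) = 81·x^4·e^(-3)/8 - 27·x^3·e^(-3)/2 + 27·x^2·e^(-3)/2 - 9·x·e^(-3) + 3·e^(-3) + O(x^5).
The coefficient of x^4 is 81·e^(-3)/8.

Final answer: 81·e^(-3)/8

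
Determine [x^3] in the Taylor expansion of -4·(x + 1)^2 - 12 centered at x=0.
Expand to order 3: -4·(x + 1)^2 - 12 = -4·x^2 - 8·x - 16 + O(x^4).
The coefficient of x^3 is 0.

Final answer: 0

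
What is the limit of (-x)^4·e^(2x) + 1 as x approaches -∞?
The product is a 0·∞ indeterminate form at x → -∞.
Rewrite the product as (-x)^4 / e^(-2x) (an ∞/∞ form) and apply L'Hôpital, or use the standard hierarchy e^(2|x|) ≫ |(-x)^4| as x → -∞.
The indeterminate product → 0, so the limit = 1.

Final answer: 1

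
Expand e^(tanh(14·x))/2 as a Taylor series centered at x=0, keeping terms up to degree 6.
22823906·x^6/45 - 33614·x^5/5 - 16807·x^4/3 - 686·x^3/3 + 49·x^2 + 7·x + 1/2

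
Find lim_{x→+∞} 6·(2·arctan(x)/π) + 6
Evaluate the dominant behaviour as x → +∞; each term tends to a finite value or vanishes.
Limit = 12.

Final answer: 12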